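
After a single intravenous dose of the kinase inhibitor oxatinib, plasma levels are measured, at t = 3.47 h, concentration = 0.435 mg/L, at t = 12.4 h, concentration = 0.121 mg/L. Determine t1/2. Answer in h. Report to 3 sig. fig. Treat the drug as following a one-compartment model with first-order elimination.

4.84 h

k = ln(C₁/C₂) / (t₂ − t₁) = ln(0.435/0.121) / (12.4 − 3.47)
  = 1.280 / 8.930 = 0.1433 h⁻¹
t½ = ln2 / k = 0.693147 / 0.1433 = 4.837 h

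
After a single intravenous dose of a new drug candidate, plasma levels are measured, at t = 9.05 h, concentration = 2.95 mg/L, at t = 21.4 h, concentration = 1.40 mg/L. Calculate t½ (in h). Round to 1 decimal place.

11.5 h

k = ln(C₁/C₂) / (t₂ − t₁) = ln(2.95/1.40) / (21.4 − 9.05)
  = 0.7453 / 12.35 = 0.06035 h⁻¹
t½ = ln2 / k = 0.693147 / 0.06035 = 11.49 h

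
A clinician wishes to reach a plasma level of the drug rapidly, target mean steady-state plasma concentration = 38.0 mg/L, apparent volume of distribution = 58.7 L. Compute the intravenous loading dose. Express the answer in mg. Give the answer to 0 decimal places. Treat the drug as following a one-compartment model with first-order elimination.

LD = Css × Vd = 38.0 × 58.7 = 2231 mg

2231 mg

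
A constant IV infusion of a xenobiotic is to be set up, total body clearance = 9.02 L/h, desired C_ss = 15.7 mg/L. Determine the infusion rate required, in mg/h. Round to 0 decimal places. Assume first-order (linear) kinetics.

At steady state, infusion rate R₀ = Css × CL = 15.7 × 9.020 = 141.6 mg/h

142 mg/h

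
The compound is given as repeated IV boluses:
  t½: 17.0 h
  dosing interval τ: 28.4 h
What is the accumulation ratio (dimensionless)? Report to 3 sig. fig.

1.46

k = ln2 / t½ = 0.693147 / 17.0 = 0.04077 h⁻¹
e^(−kτ) = e^(−0.04077 × 28.4) = 0.3142
Accumulation ratio R = 1 / (1 − e^(−kτ)) = 1 / (1 − 0.3142) = 1.458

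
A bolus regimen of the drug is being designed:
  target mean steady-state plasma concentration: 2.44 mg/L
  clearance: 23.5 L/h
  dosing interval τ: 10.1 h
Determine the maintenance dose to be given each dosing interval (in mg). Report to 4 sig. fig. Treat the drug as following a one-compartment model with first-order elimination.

At steady state, Dose/τ = Css × CL.
Dose = Css × CL × τ = 2.44 × 23.50 × 10.1 = 579.1 mg

579.1 mg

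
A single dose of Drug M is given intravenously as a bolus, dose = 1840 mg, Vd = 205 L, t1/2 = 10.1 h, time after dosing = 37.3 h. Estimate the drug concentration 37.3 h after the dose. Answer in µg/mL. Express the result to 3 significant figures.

C₀ = Dose / Vd = 1840 / 205 = 8.976 mg/L
k = ln2 / t½ = 0.693147 / 10.1 = 0.06863 h⁻¹
C = C₀ · e^(−k·t) = 8.976 × e^(−0.06863 × 37.3)
  = 8.976 × 0.07731 = 0.6939 mg/L
(0.6939 mg/L = 0.6939 µg/mL)

0.694 µg/mL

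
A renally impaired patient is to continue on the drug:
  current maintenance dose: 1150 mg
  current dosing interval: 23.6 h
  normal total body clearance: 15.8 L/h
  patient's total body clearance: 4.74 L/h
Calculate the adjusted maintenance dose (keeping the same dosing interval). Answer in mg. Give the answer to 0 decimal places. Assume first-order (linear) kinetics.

345 mg

To keep the same average steady-state level, dosing rate must scale with clearance.
CL ratio = 4.74 / 15.8 = 0.3000
New dose (same interval) = 1150 × 0.3000 = 345.0 mg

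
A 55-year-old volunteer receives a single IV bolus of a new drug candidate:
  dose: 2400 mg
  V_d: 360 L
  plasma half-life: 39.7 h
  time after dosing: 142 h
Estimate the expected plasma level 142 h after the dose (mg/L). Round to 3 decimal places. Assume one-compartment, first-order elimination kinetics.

0.559 mg/L

C₀ = Dose / Vd = 2400 / 360 = 6.667 mg/L
k = ln2 / t½ = 0.693147 / 39.7 = 0.01746 h⁻¹
C = C₀ · e^(−k·t) = 6.667 × e^(−0.01746 × 142)
  = 6.667 × 0.08380 = 0.5587 mg/L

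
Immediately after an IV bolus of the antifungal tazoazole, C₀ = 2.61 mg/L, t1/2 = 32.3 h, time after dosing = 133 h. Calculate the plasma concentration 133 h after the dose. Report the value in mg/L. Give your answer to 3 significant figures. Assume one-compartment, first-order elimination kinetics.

k = ln2 / t½ = 0.693147 / 32.3 = 0.02146 h⁻¹
C = C₀ · e^(−k·t) = 2.610 × e^(−0.02146 × 133)
  = 2.610 × 0.05760 = 0.1503 mg/L

0.150 mg/L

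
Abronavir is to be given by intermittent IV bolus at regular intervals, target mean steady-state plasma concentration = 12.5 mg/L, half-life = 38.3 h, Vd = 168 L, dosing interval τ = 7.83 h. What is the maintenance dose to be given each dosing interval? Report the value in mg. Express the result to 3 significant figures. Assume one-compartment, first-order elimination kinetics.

k = ln2 / t½ = 0.693147 / 38.3 = 0.01810 h⁻¹
CL = k × Vd = 0.01810 × 168 = 3.041 L/h
At steady state, Dose/τ = Css × CL.
Dose = Css × CL × τ = 12.5 × 3.041 × 7.83 = 297.6 mg

298 mg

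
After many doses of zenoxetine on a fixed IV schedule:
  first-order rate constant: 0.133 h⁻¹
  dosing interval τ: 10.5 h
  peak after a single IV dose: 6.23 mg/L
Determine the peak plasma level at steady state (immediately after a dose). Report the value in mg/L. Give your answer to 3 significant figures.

8.28 mg/L

e^(−kτ) = e^(−0.1330 × 10.5) = 0.2475
Accumulation ratio R = 1 / (1 − e^(−kτ)) = 1 / (1 − 0.2475) = 1.329
Steady-state peak = C₀ × R = 6.23 × 1.329 = 8.280 mg/L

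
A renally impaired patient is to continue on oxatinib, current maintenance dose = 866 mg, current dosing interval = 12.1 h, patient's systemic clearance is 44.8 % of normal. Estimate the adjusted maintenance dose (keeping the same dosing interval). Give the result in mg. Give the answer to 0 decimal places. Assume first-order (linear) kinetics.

To keep the same average steady-state level, dosing rate must scale with clearance.
CL ratio = 44.8 / 100 = 0.4480
New dose (same interval) = 866 × 0.4480 = 388.0 mg

388 mg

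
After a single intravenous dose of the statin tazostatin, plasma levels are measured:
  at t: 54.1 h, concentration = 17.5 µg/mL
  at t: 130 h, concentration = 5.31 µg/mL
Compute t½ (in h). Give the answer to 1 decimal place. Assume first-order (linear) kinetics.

44.1 h

k = ln(C₁/C₂) / (t₂ − t₁) = ln(17.5/5.31) / (130 − 54.1)
  = 1.193 / 75.90 = 0.01572 h⁻¹
t½ = ln2 / k = 0.693147 / 0.01572 = 44.09 h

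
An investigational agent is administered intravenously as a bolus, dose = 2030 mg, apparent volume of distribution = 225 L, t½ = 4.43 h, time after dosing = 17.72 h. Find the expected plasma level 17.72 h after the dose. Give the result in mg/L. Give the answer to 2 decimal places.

C₀ = Dose / Vd = 2030 / 225 = 9.022 mg/L
k = ln2 / t½ = 0.693147 / 4.43 = 0.1565 h⁻¹
t / t½ = 17.72 / 4.43 = 4 half-lives
C = C₀ × (1/2)^4 = 9.022 × 0.06250 = 0.5639 mg/L

0.56 mg/L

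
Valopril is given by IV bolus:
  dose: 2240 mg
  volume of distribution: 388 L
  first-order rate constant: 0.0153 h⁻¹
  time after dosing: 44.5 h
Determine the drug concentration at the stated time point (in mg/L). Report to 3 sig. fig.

C₀ = Dose / Vd = 2240 / 388 = 5.773 mg/L
C = C₀ · e^(−k·t) = 5.773 × e^(−0.01530 × 44.5)
  = 5.773 × 0.5062 = 2.922 mg/L

2.92 mg/L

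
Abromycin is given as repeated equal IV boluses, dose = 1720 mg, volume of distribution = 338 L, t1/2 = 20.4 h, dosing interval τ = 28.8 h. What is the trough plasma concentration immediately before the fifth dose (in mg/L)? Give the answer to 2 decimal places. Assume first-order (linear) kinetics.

3.00 mg/L

C₀ per dose = Dose / Vd = 1720 / 338 = 5.089 mg/L
k = ln2 / t½ = 0.693147 / 20.4 = 0.03398 h⁻¹
Fraction remaining after one interval: r = e^(−kτ) = e^(−0.03398 × 28.8) = 0.3758
Before dose 5, 4 doses have been given (aged 1τ, 2τ, 3τ, 4τ).
C_trough = C₀ × (r + r² + … + r^4) = C₀ × r(1−r^4)/(1−r)
        = 5.089 × 0.3758 × (1 − 0.01994) / (1 − 0.3758) = 3.003 mg/L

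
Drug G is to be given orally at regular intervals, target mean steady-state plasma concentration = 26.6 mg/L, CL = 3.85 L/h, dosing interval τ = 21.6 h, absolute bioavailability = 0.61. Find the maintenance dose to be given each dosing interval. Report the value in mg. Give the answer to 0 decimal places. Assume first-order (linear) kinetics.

3626 mg

At steady state, F × (Dose/τ) = Css × CL.
Dose = Css × CL × τ / F = 26.6 × 3.850 × 21.6 / 0.61 = 3626 mg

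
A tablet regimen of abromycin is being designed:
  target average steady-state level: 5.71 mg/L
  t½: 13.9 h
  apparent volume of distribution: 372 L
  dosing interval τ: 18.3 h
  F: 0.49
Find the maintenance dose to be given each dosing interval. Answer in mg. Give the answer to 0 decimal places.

k = ln2 / t½ = 0.693147 / 13.9 = 0.04987 h⁻¹
CL = k × Vd = 0.04987 × 372 = 18.55 L/h
At steady state, F × (Dose/τ) = Css × CL.
Dose = Css × CL × τ / F = 5.71 × 18.55 × 18.3 / 0.49 = 3956 mg

3956 mg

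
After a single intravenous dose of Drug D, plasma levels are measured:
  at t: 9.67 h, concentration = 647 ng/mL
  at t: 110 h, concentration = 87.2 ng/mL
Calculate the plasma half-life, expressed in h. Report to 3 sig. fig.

k = ln(C₁/C₂) / (t₂ − t₁) = ln(647/87.2) / (110 − 9.67)
  = 2.004 / 100.3 = 0.01998 h⁻¹
t½ = ln2 / k = 0.693147 / 0.01998 = 34.69 h

34.7 h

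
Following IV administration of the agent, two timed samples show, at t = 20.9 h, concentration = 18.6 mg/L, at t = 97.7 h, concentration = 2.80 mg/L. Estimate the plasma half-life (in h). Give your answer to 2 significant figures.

k = ln(C₁/C₂) / (t₂ − t₁) = ln(18.6/2.80) / (97.7 − 20.9)
  = 1.894 / 76.80 = 0.02466 h⁻¹
t½ = ln2 / k = 0.693147 / 0.02466 = 28.11 h

28 h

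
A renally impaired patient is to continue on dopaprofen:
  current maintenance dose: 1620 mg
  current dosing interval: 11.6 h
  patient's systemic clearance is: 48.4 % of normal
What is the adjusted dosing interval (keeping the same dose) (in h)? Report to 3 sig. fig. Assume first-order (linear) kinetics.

24.0 h

To keep the same average steady-state level, dosing rate must scale with clearance.
CL ratio = 48.4 / 100 = 0.4840
New interval (same dose) = 11.6 / 0.4840 = 23.97 h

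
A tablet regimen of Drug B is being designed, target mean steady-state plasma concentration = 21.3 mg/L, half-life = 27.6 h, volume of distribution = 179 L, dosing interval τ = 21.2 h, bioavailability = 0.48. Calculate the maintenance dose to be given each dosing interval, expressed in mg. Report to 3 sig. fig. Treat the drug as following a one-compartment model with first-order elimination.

4230 mg

k = ln2 / t½ = 0.693147 / 27.6 = 0.02511 h⁻¹
CL = k × Vd = 0.02511 × 179 = 4.495 L/h
At steady state, F × (Dose/τ) = Css × CL.
Dose = Css × CL × τ / F = 21.3 × 4.495 × 21.2 / 0.48 = 4229 mg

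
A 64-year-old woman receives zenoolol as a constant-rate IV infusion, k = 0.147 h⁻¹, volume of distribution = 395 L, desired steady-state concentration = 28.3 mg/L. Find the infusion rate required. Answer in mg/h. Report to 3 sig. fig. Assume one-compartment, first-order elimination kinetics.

CL = k × Vd = 0.1470 × 395 = 58.07 L/h
At steady state, infusion rate R₀ = Css × CL = 28.3 × 58.07 = 1643 mg/h

1640 mg/h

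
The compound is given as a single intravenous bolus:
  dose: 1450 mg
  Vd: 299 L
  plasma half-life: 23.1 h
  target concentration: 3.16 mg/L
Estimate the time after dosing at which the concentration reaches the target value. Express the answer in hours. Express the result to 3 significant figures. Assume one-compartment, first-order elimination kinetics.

14.3 h

C₀ = Dose / Vd = 1450 / 299 = 4.849 mg/L
k = ln2 / t½ = 0.693147 / 23.1 = 0.03001 h⁻¹
t = ln(C₀ / C) / k = ln(4.849 / 3.16) / 0.03001
  = ln(1.534) / 0.03001 = 0.4279 / 0.03001 = 14.26 h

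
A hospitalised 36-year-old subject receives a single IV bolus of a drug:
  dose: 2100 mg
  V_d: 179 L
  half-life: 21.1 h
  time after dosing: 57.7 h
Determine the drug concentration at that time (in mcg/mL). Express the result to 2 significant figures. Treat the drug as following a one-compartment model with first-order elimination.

C₀ = Dose / Vd = 2100 / 179 = 11.73 mg/L
k = ln2 / t½ = 0.693147 / 21.1 = 0.03285 h⁻¹
C = C₀ · e^(−k·t) = 11.73 × e^(−0.03285 × 57.7)
  = 11.73 × 0.1503 = 1.763 mg/L
(1.763 mg/L = 1.763 mcg/mL)

1.8 mcg/mL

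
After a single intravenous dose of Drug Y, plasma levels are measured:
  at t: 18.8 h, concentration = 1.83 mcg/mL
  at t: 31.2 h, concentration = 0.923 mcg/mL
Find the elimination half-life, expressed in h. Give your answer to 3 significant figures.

k = ln(C₁/C₂) / (t₂ − t₁) = ln(1.83/0.923) / (31.2 − 18.8)
  = 0.6844 / 12.40 = 0.05519 h⁻¹
t½ = ln2 / k = 0.693147 / 0.05519 = 12.56 h

12.6 h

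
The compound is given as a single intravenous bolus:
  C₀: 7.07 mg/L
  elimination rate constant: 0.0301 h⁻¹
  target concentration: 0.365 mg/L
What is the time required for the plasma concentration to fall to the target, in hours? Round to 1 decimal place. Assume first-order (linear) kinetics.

98.5 h

t = ln(C₀ / C) / k = ln(7.070 / 0.365) / 0.03010
  = ln(19.37) / 0.03010 = 2.964 / 0.03010 = 98.47 h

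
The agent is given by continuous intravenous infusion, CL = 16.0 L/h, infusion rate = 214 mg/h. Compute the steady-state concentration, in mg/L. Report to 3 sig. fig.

At steady state Css = R₀ / CL = 214 / 16.00 = 13.38 mg/L

13.4 mg/L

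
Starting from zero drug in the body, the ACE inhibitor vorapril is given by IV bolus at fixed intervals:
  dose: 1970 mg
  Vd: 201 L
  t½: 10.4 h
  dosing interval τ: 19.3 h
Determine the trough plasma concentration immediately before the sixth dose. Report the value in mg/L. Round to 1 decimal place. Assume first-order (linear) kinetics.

3.7 mg/L

C₀ per dose = Dose / Vd = 1970 / 201 = 9.801 mg/L
k = ln2 / t½ = 0.693147 / 10.4 = 0.06665 h⁻¹
Fraction remaining after one interval: r = e^(−kτ) = e^(−0.06665 × 19.3) = 0.2763
Before dose 6, 5 doses have been given (aged 1τ, 2τ, 3τ, 4τ, 5τ).
C_trough = C₀ × (r + r² + … + r^5) = C₀ × r(1−r^5)/(1−r)
        = 9.801 × 0.2763 × (1 − 0.001610) / (1 − 0.2763) = 3.736 mg/L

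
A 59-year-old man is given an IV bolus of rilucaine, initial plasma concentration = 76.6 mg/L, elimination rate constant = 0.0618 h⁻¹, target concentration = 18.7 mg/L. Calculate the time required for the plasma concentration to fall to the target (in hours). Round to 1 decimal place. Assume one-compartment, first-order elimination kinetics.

t = ln(C₀ / C) / k = ln(76.60 / 18.7) / 0.06180
  = ln(4.096) / 0.06180 = 1.410 / 0.06180 = 22.82 h

22.8 h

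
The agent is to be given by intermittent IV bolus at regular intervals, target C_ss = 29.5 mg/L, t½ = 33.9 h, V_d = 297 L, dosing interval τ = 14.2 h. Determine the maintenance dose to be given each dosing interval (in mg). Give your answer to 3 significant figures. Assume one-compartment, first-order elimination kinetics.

k = ln2 / t½ = 0.693147 / 33.9 = 0.02045 h⁻¹
CL = k × Vd = 0.02045 × 297 = 6.074 L/h
At steady state, Dose/τ = Css × CL.
Dose = Css × CL × τ = 29.5 × 6.074 × 14.2 = 2544 mg

2540 mg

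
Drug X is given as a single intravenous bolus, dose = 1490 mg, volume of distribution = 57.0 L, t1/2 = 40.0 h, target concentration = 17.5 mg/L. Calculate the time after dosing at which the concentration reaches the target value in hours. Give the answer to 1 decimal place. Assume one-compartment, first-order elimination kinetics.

C₀ = Dose / Vd = 1490 / 57.0 = 26.14 mg/L
k = ln2 / t½ = 0.693147 / 40.0 = 0.01733 h⁻¹
t = ln(C₀ / C) / k = ln(26.14 / 17.5) / 0.01733
  = ln(1.494) / 0.01733 = 0.4015 / 0.01733 = 23.17 h

23.2 h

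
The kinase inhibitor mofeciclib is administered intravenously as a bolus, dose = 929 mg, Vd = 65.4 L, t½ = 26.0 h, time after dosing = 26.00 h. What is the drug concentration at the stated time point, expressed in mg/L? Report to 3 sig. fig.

C₀ = Dose / Vd = 929.0 / 65.4 = 14.20 mg/L
k = ln2 / t½ = 0.693147 / 26.0 = 0.02666 h⁻¹
t / t½ = 26.00 / 26.0 = 1 half-lives
C = C₀ × (1/2)^1 = 14.20 × 0.5000 = 7.100 mg/L

7.10 mg/L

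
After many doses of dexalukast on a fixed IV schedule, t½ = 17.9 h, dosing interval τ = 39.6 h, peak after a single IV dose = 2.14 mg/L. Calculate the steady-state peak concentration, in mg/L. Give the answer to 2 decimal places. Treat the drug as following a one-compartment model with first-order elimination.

2.73 mg/L

k = ln2 / t½ = 0.693147 / 17.9 = 0.03872 h⁻¹
e^(−kτ) = e^(−0.03872 × 39.6) = 0.2158
Accumulation ratio R = 1 / (1 − e^(−kτ)) = 1 / (1 − 0.2158) = 1.275
Steady-state peak = C₀ × R = 2.14 × 1.275 = 2.729 mg/L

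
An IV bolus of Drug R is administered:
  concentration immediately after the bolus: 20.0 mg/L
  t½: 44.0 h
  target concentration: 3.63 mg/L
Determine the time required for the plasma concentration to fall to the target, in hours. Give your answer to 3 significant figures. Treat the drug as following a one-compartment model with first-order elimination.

k = ln2 / t½ = 0.693147 / 44.0 = 0.01575 h⁻¹
t = ln(C₀ / C) / k = ln(20.00 / 3.63) / 0.01575
  = ln(5.510) / 0.01575 = 1.707 / 0.01575 = 108.4 h

108 h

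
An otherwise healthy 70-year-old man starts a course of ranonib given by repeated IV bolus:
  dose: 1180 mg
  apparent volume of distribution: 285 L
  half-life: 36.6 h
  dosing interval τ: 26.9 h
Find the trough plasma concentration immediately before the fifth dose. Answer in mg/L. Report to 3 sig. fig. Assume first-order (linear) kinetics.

5.42 mg/L

C₀ per dose = Dose / Vd = 1180 / 285 = 4.140 mg/L
k = ln2 / t½ = 0.693147 / 36.6 = 0.01894 h⁻¹
Fraction remaining after one interval: r = e^(−kτ) = e^(−0.01894 × 26.9) = 0.6008
Before dose 5, 4 doses have been given (aged 1τ, 2τ, 3τ, 4τ).
C_trough = C₀ × (r + r² + … + r^4) = C₀ × r(1−r^4)/(1−r)
        = 4.140 × 0.6008 × (1 − 0.1303) / (1 − 0.6008) = 5.419 mg/L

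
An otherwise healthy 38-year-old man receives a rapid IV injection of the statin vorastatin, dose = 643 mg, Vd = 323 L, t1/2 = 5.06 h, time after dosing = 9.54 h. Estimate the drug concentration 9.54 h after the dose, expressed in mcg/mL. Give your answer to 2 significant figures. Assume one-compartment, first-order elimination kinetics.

0.54 mcg/mL

C₀ = Dose / Vd = 643.0 / 323 = 1.991 mg/L
k = ln2 / t½ = 0.693147 / 5.06 = 0.1370 h⁻¹
C = C₀ · e^(−k·t) = 1.991 × e^(−0.1370 × 9.54)
  = 1.991 × 0.2706 = 0.5388 mg/L
(0.5388 mg/L = 0.5388 mcg/mL)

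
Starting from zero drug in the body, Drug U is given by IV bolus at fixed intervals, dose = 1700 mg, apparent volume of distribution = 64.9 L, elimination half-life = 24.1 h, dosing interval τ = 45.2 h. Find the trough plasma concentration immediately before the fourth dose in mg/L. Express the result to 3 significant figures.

9.61 mg/L

C₀ per dose = Dose / Vd = 1700 / 64.9 = 26.19 mg/L
k = ln2 / t½ = 0.693147 / 24.1 = 0.02876 h⁻¹
Fraction remaining after one interval: r = e^(−kτ) = e^(−0.02876 × 45.2) = 0.2725
Before dose 4, 3 doses have been given (aged 1τ, 2τ, 3τ).
C_trough = C₀ × (r + r² + … + r^3) = C₀ × r(1−r^3)/(1−r)
        = 26.19 × 0.2725 × (1 − 0.02023) / (1 − 0.2725) = 9.612 mg/L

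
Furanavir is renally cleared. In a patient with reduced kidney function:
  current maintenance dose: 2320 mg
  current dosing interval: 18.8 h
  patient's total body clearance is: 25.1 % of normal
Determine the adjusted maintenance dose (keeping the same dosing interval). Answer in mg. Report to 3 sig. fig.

To keep the same average steady-state level, dosing rate must scale with clearance.
CL ratio = 25.1 / 100 = 0.2510
New dose (same interval) = 2320 × 0.2510 = 582.3 mg

582 mg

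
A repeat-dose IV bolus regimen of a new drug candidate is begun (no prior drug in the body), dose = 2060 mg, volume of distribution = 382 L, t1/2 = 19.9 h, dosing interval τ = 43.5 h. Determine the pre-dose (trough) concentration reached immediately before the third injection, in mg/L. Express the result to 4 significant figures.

C₀ per dose = Dose / Vd = 2060 / 382 = 5.393 mg/L
k = ln2 / t½ = 0.693147 / 19.9 = 0.03483 h⁻¹
Fraction remaining after one interval: r = e^(−kτ) = e^(−0.03483 × 43.5) = 0.2198
Before dose 3, 2 doses have been given (aged 1τ, 2τ).
C_trough = C₀ × (r + r²) = 5.393 × (0.2198 + 0.04831) = 1.446 mg/L

1.446 mg/L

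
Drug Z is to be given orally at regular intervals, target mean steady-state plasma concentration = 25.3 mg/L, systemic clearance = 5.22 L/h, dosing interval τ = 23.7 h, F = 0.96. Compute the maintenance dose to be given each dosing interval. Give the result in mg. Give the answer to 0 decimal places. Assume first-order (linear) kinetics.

At steady state, F × (Dose/τ) = Css × CL.
Dose = Css × CL × τ / F = 25.3 × 5.220 × 23.7 / 0.96 = 3260 mg

3260 mg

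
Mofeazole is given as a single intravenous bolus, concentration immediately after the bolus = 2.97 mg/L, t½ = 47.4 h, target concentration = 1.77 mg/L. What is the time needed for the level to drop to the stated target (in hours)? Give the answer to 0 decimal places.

k = ln2 / t½ = 0.693147 / 47.4 = 0.01462 h⁻¹
t = ln(C₀ / C) / k = ln(2.970 / 1.77) / 0.01462
  = ln(1.678) / 0.01462 = 0.5176 / 0.01462 = 35.40 h

35 h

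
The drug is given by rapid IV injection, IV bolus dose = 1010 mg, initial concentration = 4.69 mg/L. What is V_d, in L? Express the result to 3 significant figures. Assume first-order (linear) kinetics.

Vd = Dose / C₀ = 1010 / 4.69 = 215.4 L

215 L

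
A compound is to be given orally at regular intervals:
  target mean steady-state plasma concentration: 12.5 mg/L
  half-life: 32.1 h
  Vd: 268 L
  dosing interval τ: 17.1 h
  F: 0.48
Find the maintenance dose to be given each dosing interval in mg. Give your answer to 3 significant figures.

k = ln2 / t½ = 0.693147 / 32.1 = 0.02159 h⁻¹
CL = k × Vd = 0.02159 × 268 = 5.786 L/h
At steady state, F × (Dose/τ) = Css × CL.
Dose = Css × CL × τ / F = 12.5 × 5.786 × 17.1 / 0.48 = 2577 mg

2580 mg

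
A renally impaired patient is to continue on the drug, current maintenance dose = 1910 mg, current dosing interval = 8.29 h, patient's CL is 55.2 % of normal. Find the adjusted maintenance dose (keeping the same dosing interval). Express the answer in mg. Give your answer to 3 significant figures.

1050 mg

To keep the same average steady-state level, dosing rate must scale with clearance.
CL ratio = 55.2 / 100 = 0.5520
New dose (same interval) = 1910 × 0.5520 = 1054 mg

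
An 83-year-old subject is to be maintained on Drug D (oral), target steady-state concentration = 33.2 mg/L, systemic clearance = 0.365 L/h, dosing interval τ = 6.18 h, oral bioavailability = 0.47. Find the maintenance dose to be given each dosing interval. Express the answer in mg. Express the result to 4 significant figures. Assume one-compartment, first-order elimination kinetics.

At steady state, F × (Dose/τ) = Css × CL.
Dose = Css × CL × τ / F = 33.2 × 0.3650 × 6.18 / 0.47 = 159.3 mg

159.3 mg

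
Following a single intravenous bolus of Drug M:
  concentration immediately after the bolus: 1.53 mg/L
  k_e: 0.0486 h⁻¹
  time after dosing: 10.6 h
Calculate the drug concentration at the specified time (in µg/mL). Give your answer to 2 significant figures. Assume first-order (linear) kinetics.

0.91 µg/mL

C = C₀ · e^(−k·t) = 1.530 × e^(−0.04860 × 10.6)
  = 1.530 × 0.5974 = 0.9140 mg/L
(0.9140 mg/L = 0.9140 µg/mL)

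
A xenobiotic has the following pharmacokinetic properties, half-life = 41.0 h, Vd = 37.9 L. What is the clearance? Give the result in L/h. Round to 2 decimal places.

0.64 L/h

k = ln2 / t½ = 0.693147 / 41.0 = 0.01691 h⁻¹
CL = k × Vd = 0.01691 × 37.9 = 0.6409 L/h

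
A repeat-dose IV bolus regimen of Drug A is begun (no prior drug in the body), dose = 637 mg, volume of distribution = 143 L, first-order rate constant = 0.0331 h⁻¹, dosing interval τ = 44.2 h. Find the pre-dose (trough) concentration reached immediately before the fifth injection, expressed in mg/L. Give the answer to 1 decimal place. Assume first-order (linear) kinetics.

1.3 mg/L

C₀ per dose = Dose / Vd = 637 / 143 = 4.455 mg/L
Fraction remaining after one interval: r = e^(−kτ) = e^(−0.03310 × 44.2) = 0.2315
Before dose 5, 4 doses have been given (aged 1τ, 2τ, 3τ, 4τ).
C_trough = C₀ × (r + r² + … + r^4) = C₀ × r(1−r^4)/(1−r)
        = 4.455 × 0.2315 × (1 − 0.002872) / (1 − 0.2315) = 1.338 mg/L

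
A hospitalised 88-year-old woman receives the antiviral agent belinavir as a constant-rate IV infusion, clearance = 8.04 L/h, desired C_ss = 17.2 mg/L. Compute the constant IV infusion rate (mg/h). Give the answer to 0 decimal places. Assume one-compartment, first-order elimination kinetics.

At steady state, infusion rate R₀ = Css × CL = 17.2 × 8.040 = 138.3 mg/h

138 mg/h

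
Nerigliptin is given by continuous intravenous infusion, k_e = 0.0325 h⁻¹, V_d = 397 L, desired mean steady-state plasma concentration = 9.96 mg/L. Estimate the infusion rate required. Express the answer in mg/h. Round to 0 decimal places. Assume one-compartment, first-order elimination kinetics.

129 mg/h

CL = k × Vd = 0.03250 × 397 = 12.90 L/h
At steady state, infusion rate R₀ = Css × CL = 9.96 × 12.90 = 128.5 mg/h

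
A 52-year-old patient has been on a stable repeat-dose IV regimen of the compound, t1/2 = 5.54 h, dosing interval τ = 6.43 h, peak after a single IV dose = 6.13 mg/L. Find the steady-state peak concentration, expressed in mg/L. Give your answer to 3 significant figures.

11.1 mg/L

k = ln2 / t½ = 0.693147 / 5.54 = 0.1251 h⁻¹
e^(−kτ) = e^(−0.1251 × 6.43) = 0.4474
Accumulation ratio R = 1 / (1 − e^(−kτ)) = 1 / (1 − 0.4474) = 1.810
Steady-state peak = C₀ × R = 6.13 × 1.810 = 11.10 mg/L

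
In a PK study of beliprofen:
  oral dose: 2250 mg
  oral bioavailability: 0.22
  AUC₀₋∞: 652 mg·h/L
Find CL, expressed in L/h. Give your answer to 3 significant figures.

CL = F·Dose / AUC = 0.22 × 2250 / 652 = 0.7592 L/h

0.759 L/h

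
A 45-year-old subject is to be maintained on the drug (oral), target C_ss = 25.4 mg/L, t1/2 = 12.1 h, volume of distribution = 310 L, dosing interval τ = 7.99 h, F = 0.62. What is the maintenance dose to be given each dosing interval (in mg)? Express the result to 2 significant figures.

k = ln2 / t½ = 0.693147 / 12.1 = 0.05728 h⁻¹
CL = k × Vd = 0.05728 × 310 = 17.76 L/h
At steady state, F × (Dose/τ) = Css × CL.
Dose = Css × CL × τ / F = 25.4 × 17.76 × 7.99 / 0.62 = 5813 mg

5800 mg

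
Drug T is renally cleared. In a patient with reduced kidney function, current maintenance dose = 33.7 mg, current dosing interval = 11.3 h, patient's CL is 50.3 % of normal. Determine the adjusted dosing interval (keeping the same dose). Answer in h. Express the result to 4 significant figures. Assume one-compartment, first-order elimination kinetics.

22.47 h

To keep the same average steady-state level, dosing rate must scale with clearance.
CL ratio = 50.3 / 100 = 0.5030
New interval (same dose) = 11.3 / 0.5030 = 22.47 h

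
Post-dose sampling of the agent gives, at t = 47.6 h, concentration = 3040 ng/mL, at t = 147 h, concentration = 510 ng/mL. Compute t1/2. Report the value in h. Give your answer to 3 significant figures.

k = ln(C₁/C₂) / (t₂ − t₁) = ln(3040/510) / (147 − 47.6)
  = 1.785 / 99.40 = 0.01796 h⁻¹
t½ = ln2 / k = 0.693147 / 0.01796 = 38.59 h

38.6 h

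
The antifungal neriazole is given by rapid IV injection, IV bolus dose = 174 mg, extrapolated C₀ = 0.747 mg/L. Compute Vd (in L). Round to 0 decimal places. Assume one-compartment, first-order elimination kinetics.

233 L

Vd = Dose / C₀ = 174.0 / 0.747 = 232.9 L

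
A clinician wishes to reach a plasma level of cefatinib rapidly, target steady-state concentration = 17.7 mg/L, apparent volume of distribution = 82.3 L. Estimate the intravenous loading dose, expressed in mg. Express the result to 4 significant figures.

1457 mg

LD = Css × Vd = 17.7 × 82.3 = 1457 mg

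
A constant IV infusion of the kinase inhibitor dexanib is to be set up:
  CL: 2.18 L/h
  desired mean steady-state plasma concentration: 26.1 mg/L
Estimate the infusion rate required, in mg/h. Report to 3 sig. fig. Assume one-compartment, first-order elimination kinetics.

56.9 mg/h

At steady state, infusion rate R₀ = Css × CL = 26.1 × 2.180 = 56.90 mg/h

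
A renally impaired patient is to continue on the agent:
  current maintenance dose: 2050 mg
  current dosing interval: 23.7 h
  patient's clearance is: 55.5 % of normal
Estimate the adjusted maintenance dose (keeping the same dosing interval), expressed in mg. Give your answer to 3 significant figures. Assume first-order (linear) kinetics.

1140 mg

To keep the same average steady-state level, dosing rate must scale with clearance.
CL ratio = 55.5 / 100 = 0.5550
New dose (same interval) = 2050 × 0.5550 = 1138 mg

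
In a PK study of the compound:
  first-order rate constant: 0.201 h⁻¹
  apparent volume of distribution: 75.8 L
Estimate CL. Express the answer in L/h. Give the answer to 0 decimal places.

CL = k × Vd = 0.201 × 75.8 = 15.24 L/h

15 L/h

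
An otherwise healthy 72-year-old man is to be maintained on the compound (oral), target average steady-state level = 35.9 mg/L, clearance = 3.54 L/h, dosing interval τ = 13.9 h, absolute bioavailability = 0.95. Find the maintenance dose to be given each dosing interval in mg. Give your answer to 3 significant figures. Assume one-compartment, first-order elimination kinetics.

1860 mg

At steady state, F × (Dose/τ) = Css × CL.
Dose = Css × CL × τ / F = 35.9 × 3.540 × 13.9 / 0.95 = 1859 mg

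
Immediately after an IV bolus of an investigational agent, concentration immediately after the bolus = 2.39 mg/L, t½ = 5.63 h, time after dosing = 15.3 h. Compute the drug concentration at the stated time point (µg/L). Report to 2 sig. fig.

k = ln2 / t½ = 0.693147 / 5.63 = 0.1231 h⁻¹
C = C₀ · e^(−k·t) = 2.390 × e^(−0.1231 × 15.3)
  = 2.390 × 0.1521 = 0.3635 mg/L
Convert: 0.3635 mg/L × 1000 = 363.5 µg/L

360 µg/L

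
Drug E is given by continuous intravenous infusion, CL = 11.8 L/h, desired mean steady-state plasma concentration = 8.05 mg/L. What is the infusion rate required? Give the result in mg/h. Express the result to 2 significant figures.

95 mg/h

At steady state, infusion rate R₀ = Css × CL = 8.05 × 11.80 = 94.99 mg/h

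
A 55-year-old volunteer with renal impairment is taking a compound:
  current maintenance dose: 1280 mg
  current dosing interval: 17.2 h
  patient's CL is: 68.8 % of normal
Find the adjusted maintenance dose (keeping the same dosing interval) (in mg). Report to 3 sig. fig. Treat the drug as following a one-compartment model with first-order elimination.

881 mg

To keep the same average steady-state level, dosing rate must scale with clearance.
CL ratio = 68.8 / 100 = 0.6880
New dose (same interval) = 1280 × 0.6880 = 880.6 mg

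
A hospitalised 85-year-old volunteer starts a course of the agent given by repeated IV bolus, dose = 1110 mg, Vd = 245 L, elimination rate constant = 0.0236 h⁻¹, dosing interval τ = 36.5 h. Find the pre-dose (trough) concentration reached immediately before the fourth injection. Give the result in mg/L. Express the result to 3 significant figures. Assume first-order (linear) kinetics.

C₀ per dose = Dose / Vd = 1110 / 245 = 4.531 mg/L
Fraction remaining after one interval: r = e^(−kτ) = e^(−0.02360 × 36.5) = 0.4226
Before dose 4, 3 doses have been given (aged 1τ, 2τ, 3τ).
C_trough = C₀ × (r + r² + … + r^3) = C₀ × r(1−r^3)/(1−r)
        = 4.531 × 0.4226 × (1 − 0.07547) / (1 − 0.4226) = 3.066 mg/L

3.07 mg/L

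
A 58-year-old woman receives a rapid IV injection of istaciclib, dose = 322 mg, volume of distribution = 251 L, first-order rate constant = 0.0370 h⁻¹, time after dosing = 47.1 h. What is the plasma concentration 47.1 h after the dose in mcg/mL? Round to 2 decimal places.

0.22 mcg/mL

C₀ = Dose / Vd = 322.0 / 251 = 1.283 mg/L
C = C₀ · e^(−k·t) = 1.283 × e^(−0.03700 × 47.1)
  = 1.283 × 0.1750 = 0.2245 mg/L
(0.2245 mg/L = 0.2245 mcg/mL)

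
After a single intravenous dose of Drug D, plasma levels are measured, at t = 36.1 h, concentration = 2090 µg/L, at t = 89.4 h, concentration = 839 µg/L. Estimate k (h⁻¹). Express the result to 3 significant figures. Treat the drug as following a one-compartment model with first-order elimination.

0.0171 h⁻¹

k = ln(C₁/C₂) / (t₂ − t₁) = ln(2090/839) / (89.4 − 36.1)
  = 0.9127 / 53.30 = 0.01712 h⁻¹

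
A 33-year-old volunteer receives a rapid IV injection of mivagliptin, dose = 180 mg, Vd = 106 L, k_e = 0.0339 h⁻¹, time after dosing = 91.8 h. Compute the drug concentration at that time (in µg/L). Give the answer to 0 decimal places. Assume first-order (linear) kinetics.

76 µg/L

C₀ = Dose / Vd = 180.0 / 106 = 1.698 mg/L
C = C₀ · e^(−k·t) = 1.698 × e^(−0.03390 × 91.8)
  = 1.698 × 0.04451 = 0.07558 mg/L
Convert: 0.07558 mg/L × 1000 = 75.58 µg/L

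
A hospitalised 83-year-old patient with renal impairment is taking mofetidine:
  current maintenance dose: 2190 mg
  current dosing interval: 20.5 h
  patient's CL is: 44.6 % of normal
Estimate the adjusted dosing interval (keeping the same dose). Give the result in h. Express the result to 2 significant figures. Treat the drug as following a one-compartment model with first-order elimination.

To keep the same average steady-state level, dosing rate must scale with clearance.
CL ratio = 44.6 / 100 = 0.4460
New interval (same dose) = 20.5 / 0.4460 = 45.96 h

46 h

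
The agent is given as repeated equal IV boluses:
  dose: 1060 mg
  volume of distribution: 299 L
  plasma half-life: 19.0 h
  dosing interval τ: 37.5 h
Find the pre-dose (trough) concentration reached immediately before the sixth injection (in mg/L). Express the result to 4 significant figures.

1.210 mg/L

C₀ per dose = Dose / Vd = 1060 / 299 = 3.545 mg/L
k = ln2 / t½ = 0.693147 / 19.0 = 0.03648 h⁻¹
Fraction remaining after one interval: r = e^(−kτ) = e^(−0.03648 × 37.5) = 0.2546
Before dose 6, 5 doses have been given (aged 1τ, 2τ, 3τ, 4τ, 5τ).
C_trough = C₀ × (r + r² + … + r^5) = C₀ × r(1−r^5)/(1−r)
        = 3.545 × 0.2546 × (1 − 0.001070) / (1 − 0.2546) = 1.210 mg/L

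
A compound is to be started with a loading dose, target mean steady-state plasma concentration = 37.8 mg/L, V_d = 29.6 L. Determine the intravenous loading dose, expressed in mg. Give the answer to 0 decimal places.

1119 mg

LD = Css × Vd = 37.8 × 29.6 = 1119 mg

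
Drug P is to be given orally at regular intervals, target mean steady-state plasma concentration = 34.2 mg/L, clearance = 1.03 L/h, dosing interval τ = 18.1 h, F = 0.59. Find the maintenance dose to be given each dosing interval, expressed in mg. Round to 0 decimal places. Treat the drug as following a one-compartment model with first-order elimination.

1081 mg

At steady state, F × (Dose/τ) = Css × CL.
Dose = Css × CL × τ / F = 34.2 × 1.030 × 18.1 / 0.59 = 1081 mg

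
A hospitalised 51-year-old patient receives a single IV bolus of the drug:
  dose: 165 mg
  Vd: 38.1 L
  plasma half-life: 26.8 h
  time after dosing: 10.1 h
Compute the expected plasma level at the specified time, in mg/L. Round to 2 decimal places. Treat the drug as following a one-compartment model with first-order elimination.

C₀ = Dose / Vd = 165.0 / 38.1 = 4.331 mg/L
k = ln2 / t½ = 0.693147 / 26.8 = 0.02586 h⁻¹
C = C₀ · e^(−k·t) = 4.331 × e^(−0.02586 × 10.1)
  = 4.331 × 0.7701 = 3.335 mg/L

3.34 mg/L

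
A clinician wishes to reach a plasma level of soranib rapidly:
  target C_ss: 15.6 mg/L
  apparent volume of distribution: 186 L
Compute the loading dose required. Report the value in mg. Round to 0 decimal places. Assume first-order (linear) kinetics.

LD = Css × Vd = 15.6 × 186 = 2902 mg

2902 mg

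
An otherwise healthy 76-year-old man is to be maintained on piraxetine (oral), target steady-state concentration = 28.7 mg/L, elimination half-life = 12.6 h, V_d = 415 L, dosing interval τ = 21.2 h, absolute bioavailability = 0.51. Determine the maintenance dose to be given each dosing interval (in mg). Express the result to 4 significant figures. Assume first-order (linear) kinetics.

k = ln2 / t½ = 0.693147 / 12.6 = 0.05501 h⁻¹
CL = k × Vd = 0.05501 × 415 = 22.83 L/h
At steady state, F × (Dose/τ) = Css × CL.
Dose = Css × CL × τ / F = 28.7 × 22.83 × 21.2 / 0.51 = 27240 mg

27240 mg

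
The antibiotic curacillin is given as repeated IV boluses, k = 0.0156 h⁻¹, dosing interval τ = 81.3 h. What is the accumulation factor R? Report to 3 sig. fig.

1.39

e^(−kτ) = e^(−0.01560 × 81.3) = 0.2813
Accumulation ratio R = 1 / (1 − e^(−kτ)) = 1 / (1 − 0.2813) = 1.391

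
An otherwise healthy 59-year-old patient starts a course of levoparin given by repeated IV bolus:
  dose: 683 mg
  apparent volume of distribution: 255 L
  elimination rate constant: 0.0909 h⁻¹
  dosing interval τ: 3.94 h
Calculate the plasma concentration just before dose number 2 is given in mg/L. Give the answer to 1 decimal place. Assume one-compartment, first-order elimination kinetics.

C₀ per dose = Dose / Vd = 683 / 255 = 2.678 mg/L
Fraction remaining after one interval: r = e^(−kτ) = e^(−0.09090 × 3.94) = 0.6990
Before dose 2, 1 dose has been given (aged 1τ).
C_trough = C₀ × r = 2.678 × 0.6990 = 1.872 mg/L

1.9 mg/L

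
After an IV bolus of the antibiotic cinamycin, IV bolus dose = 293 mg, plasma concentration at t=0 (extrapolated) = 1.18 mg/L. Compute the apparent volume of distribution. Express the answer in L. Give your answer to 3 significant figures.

Vd = Dose / C₀ = 293.0 / 1.18 = 248.3 L

248 L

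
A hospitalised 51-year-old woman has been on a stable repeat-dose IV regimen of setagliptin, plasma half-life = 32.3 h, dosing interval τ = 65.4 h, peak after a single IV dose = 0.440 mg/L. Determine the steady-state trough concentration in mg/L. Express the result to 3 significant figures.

k = ln2 / t½ = 0.693147 / 32.3 = 0.02146 h⁻¹
e^(−kτ) = e^(−0.02146 × 65.4) = 0.2457
Accumulation ratio R = 1 / (1 − e^(−kτ)) = 1 / (1 − 0.2457) = 1.326
Steady-state trough = C₀ × R × e^(−kτ) = 0.440 × 1.326 × 0.2457 = 0.1434 mg/L

0.143 mg/L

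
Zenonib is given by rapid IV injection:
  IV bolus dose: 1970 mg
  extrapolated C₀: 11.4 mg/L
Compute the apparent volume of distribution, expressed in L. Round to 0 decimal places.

173 L

Vd = Dose / C₀ = 1970 / 11.4 = 172.8 L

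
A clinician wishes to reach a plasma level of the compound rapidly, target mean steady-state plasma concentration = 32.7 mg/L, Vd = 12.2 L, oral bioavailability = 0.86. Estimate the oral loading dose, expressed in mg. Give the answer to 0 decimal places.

LD = Css × Vd / F = 32.7 × 12.2 / 0.86 = 463.9 mg

464 mg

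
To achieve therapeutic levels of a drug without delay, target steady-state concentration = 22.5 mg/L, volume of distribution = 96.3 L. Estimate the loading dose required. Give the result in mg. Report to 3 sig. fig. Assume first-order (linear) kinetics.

LD = Css × Vd = 22.5 × 96.3 = 2167 mg

2170 mg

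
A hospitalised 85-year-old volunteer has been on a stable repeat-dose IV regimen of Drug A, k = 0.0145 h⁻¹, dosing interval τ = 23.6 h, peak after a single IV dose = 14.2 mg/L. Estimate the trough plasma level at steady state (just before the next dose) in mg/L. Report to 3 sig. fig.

e^(−kτ) = e^(−0.01450 × 23.6) = 0.7102
Accumulation ratio R = 1 / (1 − e^(−kτ)) = 1 / (1 − 0.7102) = 3.451
Steady-state trough = C₀ × R × e^(−kτ) = 14.2 × 3.451 × 0.7102 = 34.80 mg/L

34.8 mg/L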